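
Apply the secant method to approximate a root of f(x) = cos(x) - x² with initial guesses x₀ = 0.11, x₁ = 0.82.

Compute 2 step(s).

f(x) = cos(x) - x²
x₀ = 0.11, x₁ = 0.82

Secant formula: x_{n+1} = x_n - f(x_n)(x_n - x_{n-1})/(f(x_n) - f(x_{n-1}))

Iteration 1:
  f(0.110000) = 0.981856
  f(0.820000) = 0.009821
  x_2 = 0.820000 - 0.009821×(0.820000 - 0.110000)/(0.009821 - 0.981856)
       = 0.827174
Iteration 2:
  f(0.820000) = 0.009821
  f(0.827174) = -0.007258
  x_3 = 0.827174 - (-0.007258)×(0.827174 - 0.820000)/(-0.007258 - 0.009821)
       = 0.824125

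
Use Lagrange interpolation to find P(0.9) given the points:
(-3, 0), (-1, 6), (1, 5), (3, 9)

Lagrange interpolation formula:
P(x) = Σ yᵢ × Lᵢ(x)
where Lᵢ(x) = Π_{j≠i} (x - xⱼ)/(xᵢ - xⱼ)

L_0(0.9) = (0.9 - (-1))/(-3 - (-1)) × (0.9 - 1)/(-3 - 1) × (0.9 - 3)/(-3 - 3) = -0.008312
L_1(0.9) = (0.9 - (-3))/(-1 - (-3)) × (0.9 - 1)/(-1 - 1) × (0.9 - 3)/(-1 - 3) = 0.051187
L_2(0.9) = (0.9 - (-3))/(1 - (-3)) × (0.9 - (-1))/(1 - (-1)) × (0.9 - 3)/(1 - 3) = 0.972562
L_3(0.9) = (0.9 - (-3))/(3 - (-3)) × (0.9 - (-1))/(3 - (-1)) × (0.9 - 1)/(3 - 1) = -0.015437

P(0.9) = 0×L_0(0.9) + 6×L_1(0.9) + 5×L_2(0.9) + 9×L_3(0.9)
P(0.9) = 5.031000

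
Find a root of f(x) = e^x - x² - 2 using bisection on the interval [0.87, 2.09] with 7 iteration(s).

f(x) = e^x - x² - 2
Initial interval: [0.87, 2.09]

Iteration 1:
  c_1 = (0.870000 + 2.090000)/2 = 1.480000
  f(c_1) = f(1.480000) = 0.202546
  f(a) × f(c) < 0, new interval: [0.870000, 1.480000]
Iteration 2:
  c_2 = (0.870000 + 1.480000)/2 = 1.175000
  f(c_2) = f(1.175000) = -0.142482
  f(a) × f(c) ≥ 0, new interval: [1.175000, 1.480000]
Iteration 3:
  c_3 = (1.175000 + 1.480000)/2 = 1.327500
  f(c_3) = f(1.327500) = 0.009346
  f(a) × f(c) < 0, new interval: [1.175000, 1.327500]
Iteration 4:
  c_4 = (1.175000 + 1.327500)/2 = 1.251250
  f(c_4) = f(1.251250) = -0.070918
  f(a) × f(c) ≥ 0, new interval: [1.251250, 1.327500]
Iteration 5:
  c_5 = (1.251250 + 1.327500)/2 = 1.289375
  f(c_5) = f(1.289375) = -0.031971
  f(a) × f(c) ≥ 0, new interval: [1.289375, 1.327500]
Iteration 6:
  c_6 = (1.289375 + 1.327500)/2 = 1.308438
  f(c_6) = f(1.308438) = -0.011621
  f(a) × f(c) ≥ 0, new interval: [1.308438, 1.327500]
Iteration 7:
  c_7 = (1.308438 + 1.327500)/2 = 1.317969
  f(c_7) = f(1.317969) = -0.001216
  f(a) × f(c) ≥ 0, new interval: [1.317969, 1.327500]

After 7 iteration(s), the approximation is c_7 = 1.317969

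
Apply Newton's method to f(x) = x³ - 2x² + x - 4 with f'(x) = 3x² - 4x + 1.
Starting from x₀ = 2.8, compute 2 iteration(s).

f(x) = x³ - 2x² + x - 4
f'(x) = 3x² - 4x + 1
x₀ = 2.8

Newton-Raphson formula: x_{n+1} = x_n - f(x_n)/f'(x_n)

Iteration 1:
  f(2.800000) = 5.072000
  f'(2.800000) = 13.320000
  x_1 = 2.800000 - 5.072000/13.320000 = 2.419219
Iteration 2:
  f(2.419219) = 0.872751
  f'(2.419219) = 8.880988
  x_2 = 2.419219 - 0.872751/8.880988 = 2.320947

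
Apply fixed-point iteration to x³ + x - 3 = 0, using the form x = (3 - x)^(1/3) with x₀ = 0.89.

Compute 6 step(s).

Equation: x³ + x - 3 = 0
Fixed-point form: x = (3 - x)^(1/3)
x₀ = 0.89

x_1 = g(0.890000) = 1.282609
x_2 = g(1.282609) = 1.197539
x_3 = g(1.197539) = 1.216994
x_4 = g(1.216994) = 1.212600
x_5 = g(1.212600) = 1.213595
x_6 = g(1.213595) = 1.213370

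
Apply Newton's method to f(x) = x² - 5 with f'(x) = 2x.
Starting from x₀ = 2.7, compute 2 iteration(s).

f(x) = x² - 5
f'(x) = 2x
x₀ = 2.7

Newton-Raphson formula: x_{n+1} = x_n - f(x_n)/f'(x_n)

Iteration 1:
  f(2.700000) = 2.290000
  f'(2.700000) = 5.400000
  x_1 = 2.700000 - 2.290000/5.400000 = 2.275926
Iteration 2:
  f(2.275926) = 0.179839
  f'(2.275926) = 4.551852
  x_2 = 2.275926 - 0.179839/4.551852 = 2.236417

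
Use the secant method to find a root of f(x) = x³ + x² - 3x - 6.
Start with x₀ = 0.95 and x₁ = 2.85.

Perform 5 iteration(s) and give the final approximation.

f(x) = x³ + x² - 3x - 6
x₀ = 0.95, x₁ = 2.85

Secant formula: x_{n+1} = x_n - f(x_n)(x_n - x_{n-1})/(f(x_n) - f(x_{n-1}))

Iteration 1:
  f(0.950000) = -7.090125
  f(2.850000) = 16.721625
  x_2 = 2.850000 - 16.721625×(2.850000 - 0.950000)/(16.721625 - (-7.090125))
       = 1.515739
Iteration 2:
  f(2.850000) = 16.721625
  f(1.515739) = -4.767395
  x_3 = 1.515739 - (-4.767395)×(1.515739 - 2.850000)/(-4.767395 - 16.721625)
       = 1.811748
Iteration 3:
  f(1.515739) = -4.767395
  f(1.811748) = -2.205872
  x_4 = 1.811748 - (-2.205872)×(1.811748 - 1.515739)/(-2.205872 - (-4.767395))
       = 2.066659
Iteration 4:
  f(1.811748) = -2.205872
  f(2.066659) = 0.897963
  x_5 = 2.066659 - 0.897963×(2.066659 - 1.811748)/(0.897963 - (-2.205872))
       = 1.992911
Iteration 5:
  f(2.066659) = 0.897963
  f(1.992911) = -0.091803
  x_6 = 1.992911 - (-0.091803)×(1.992911 - 2.066659)/(-0.091803 - 0.897963)
       = 1.999751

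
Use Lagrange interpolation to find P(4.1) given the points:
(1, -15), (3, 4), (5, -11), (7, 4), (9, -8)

Lagrange interpolation formula:
P(x) = Σ yᵢ × Lᵢ(x)
where Lᵢ(x) = Π_{j≠i} (x - xⱼ)/(xᵢ - xⱼ)

L_0(4.1) = (4.1 - 3)/(1 - 3) × (4.1 - 5)/(1 - 5) × (4.1 - 7)/(1 - 7) × (4.1 - 9)/(1 - 9) = -0.036635
L_1(4.1) = (4.1 - 1)/(3 - 1) × (4.1 - 5)/(3 - 5) × (4.1 - 7)/(3 - 7) × (4.1 - 9)/(3 - 9) = 0.412978
L_2(4.1) = (4.1 - 1)/(5 - 1) × (4.1 - 3)/(5 - 3) × (4.1 - 7)/(5 - 7) × (4.1 - 9)/(5 - 9) = 0.757127
L_3(4.1) = (4.1 - 1)/(7 - 1) × (4.1 - 3)/(7 - 3) × (4.1 - 5)/(7 - 5) × (4.1 - 9)/(7 - 9) = -0.156647
L_4(4.1) = (4.1 - 1)/(9 - 1) × (4.1 - 3)/(9 - 3) × (4.1 - 5)/(9 - 5) × (4.1 - 7)/(9 - 7) = 0.023177

P(4.1) = (-15)×L_0(4.1) + 4×L_1(4.1) + (-11)×L_2(4.1) + 4×L_3(4.1) + (-8)×L_4(4.1)
P(4.1) = -6.938959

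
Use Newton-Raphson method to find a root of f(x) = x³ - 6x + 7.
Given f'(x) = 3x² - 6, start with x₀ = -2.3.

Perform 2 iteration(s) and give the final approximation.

f(x) = x³ - 6x + 7
f'(x) = 3x² - 6
x₀ = -2.3

Newton-Raphson formula: x_{n+1} = x_n - f(x_n)/f'(x_n)

Iteration 1:
  f(-2.300000) = 8.633000
  f'(-2.300000) = 9.870000
  x_1 = -2.300000 - 8.633000/9.870000 = -3.174671
Iteration 2:
  f(-3.174671) = -5.948003
  f'(-3.174671) = 24.235603
  x_2 = -3.174671 - (-5.948003)/24.235603 = -2.929247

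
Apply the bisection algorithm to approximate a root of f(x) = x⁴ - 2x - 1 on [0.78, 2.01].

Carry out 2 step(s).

f(x) = x⁴ - 2x - 1
Initial interval: [0.78, 2.01]

Iteration 1:
  c_1 = (0.780000 + 2.010000)/2 = 1.395000
  f(c_1) = f(1.395000) = -0.002987
  f(a) × f(c) ≥ 0, new interval: [1.395000, 2.010000]
Iteration 2:
  c_2 = (1.395000 + 2.010000)/2 = 1.702500
  f(c_2) = f(1.702500) = 3.996338
  f(a) × f(c) < 0, new interval: [1.395000, 1.702500]

After 2 iteration(s), the approximation is c_2 = 1.702500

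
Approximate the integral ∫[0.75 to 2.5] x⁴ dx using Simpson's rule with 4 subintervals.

f(x) = x⁴
a = 0.75, b = 2.5, n = 4
h = (b - a)/n = 0.437500

Simpson's rule: (h/3)[f(x₀) + 4f(x₁) + 2f(x₂) + ... + f(xₙ)]

x_0 = 0.7500, f(x_0) = 0.316406, coefficient = 1
x_1 = 1.1875, f(x_1) = 1.988541, coefficient = 4
x_2 = 1.6250, f(x_2) = 6.972900, coefficient = 2
x_3 = 2.0625, f(x_3) = 18.095718, coefficient = 4
x_4 = 2.5000, f(x_4) = 39.062500, coefficient = 1

I ≈ (0.437500/3) × 133.661743 = 19.492338
Exact value: 19.483789
Error: 0.008548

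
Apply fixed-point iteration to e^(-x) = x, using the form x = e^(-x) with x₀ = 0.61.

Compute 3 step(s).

Equation: e^(-x) = x
Fixed-point form: x = e^(-x)
x₀ = 0.61

x_1 = g(0.610000) = 0.543351
x_2 = g(0.543351) = 0.580799
x_3 = g(0.580799) = 0.559451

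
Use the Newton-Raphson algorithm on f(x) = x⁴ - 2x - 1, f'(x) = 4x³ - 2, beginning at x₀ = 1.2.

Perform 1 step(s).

f(x) = x⁴ - 2x - 1
f'(x) = 4x³ - 2
x₀ = 1.2

Newton-Raphson formula: x_{n+1} = x_n - f(x_n)/f'(x_n)

Iteration 1:
  f(1.200000) = -1.326400
  f'(1.200000) = 4.912000
  x_1 = 1.200000 - (-1.326400)/4.912000 = 1.470033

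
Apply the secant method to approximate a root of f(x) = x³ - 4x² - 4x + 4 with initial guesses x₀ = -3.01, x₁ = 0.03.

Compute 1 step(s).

f(x) = x³ - 4x² - 4x + 4
x₀ = -3.01, x₁ = 0.03

Secant formula: x_{n+1} = x_n - f(x_n)(x_n - x_{n-1})/(f(x_n) - f(x_{n-1}))

Iteration 1:
  f(-3.010000) = -47.471301
  f(0.030000) = 3.876427
  x_2 = 0.030000 - 3.876427×(0.030000 - (-3.010000))/(3.876427 - (-47.471301))
       = -0.199501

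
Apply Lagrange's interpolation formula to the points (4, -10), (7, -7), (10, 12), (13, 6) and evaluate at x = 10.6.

Lagrange interpolation formula:
P(x) = Σ yᵢ × Lᵢ(x)
where Lᵢ(x) = Π_{j≠i} (x - xⱼ)/(xᵢ - xⱼ)

L_0(10.6) = (10.6 - 7)/(4 - 7) × (10.6 - 10)/(4 - 10) × (10.6 - 13)/(4 - 13) = 0.032000
L_1(10.6) = (10.6 - 4)/(7 - 4) × (10.6 - 10)/(7 - 10) × (10.6 - 13)/(7 - 13) = -0.176000
L_2(10.6) = (10.6 - 4)/(10 - 4) × (10.6 - 7)/(10 - 7) × (10.6 - 13)/(10 - 13) = 1.056000
L_3(10.6) = (10.6 - 4)/(13 - 4) × (10.6 - 7)/(13 - 7) × (10.6 - 10)/(13 - 10) = 0.088000

P(10.6) = (-10)×L_0(10.6) + (-7)×L_1(10.6) + 12×L_2(10.6) + 6×L_3(10.6)
P(10.6) = 14.112000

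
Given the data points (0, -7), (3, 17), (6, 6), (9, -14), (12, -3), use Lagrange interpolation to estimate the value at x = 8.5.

Lagrange interpolation formula:
P(x) = Σ yᵢ × Lᵢ(x)
where Lᵢ(x) = Π_{j≠i} (x - xⱼ)/(xᵢ - xⱼ)

L_0(8.5) = (8.5 - 3)/(0 - 3) × (8.5 - 6)/(0 - 6) × (8.5 - 9)/(0 - 9) × (8.5 - 12)/(0 - 12) = 0.012378
L_1(8.5) = (8.5 - 0)/(3 - 0) × (8.5 - 6)/(3 - 6) × (8.5 - 9)/(3 - 9) × (8.5 - 12)/(3 - 12) = -0.076517
L_2(8.5) = (8.5 - 0)/(6 - 0) × (8.5 - 3)/(6 - 3) × (8.5 - 9)/(6 - 9) × (8.5 - 12)/(6 - 12) = 0.252508
L_3(8.5) = (8.5 - 0)/(9 - 0) × (8.5 - 3)/(9 - 3) × (8.5 - 6)/(9 - 6) × (8.5 - 12)/(9 - 12) = 0.841692
L_4(8.5) = (8.5 - 0)/(12 - 0) × (8.5 - 3)/(12 - 3) × (8.5 - 6)/(12 - 6) × (8.5 - 9)/(12 - 9) = -0.030060

P(8.5) = (-7)×L_0(8.5) + 17×L_1(8.5) + 6×L_2(8.5) + (-14)×L_3(8.5) + (-3)×L_4(8.5)
P(8.5) = -11.565908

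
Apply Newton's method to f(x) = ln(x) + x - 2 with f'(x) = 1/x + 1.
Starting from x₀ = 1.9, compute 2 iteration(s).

f(x) = ln(x) + x - 2
f'(x) = 1/x + 1
x₀ = 1.9

Newton-Raphson formula: x_{n+1} = x_n - f(x_n)/f'(x_n)

Iteration 1:
  f(1.900000) = 0.541854
  f'(1.900000) = 1.526316
  x_1 = 1.900000 - 0.541854/1.526316 = 1.544992
Iteration 2:
  f(1.544992) = -0.019989
  f'(1.544992) = 1.647252
  x_2 = 1.544992 - (-0.019989)/1.647252 = 1.557127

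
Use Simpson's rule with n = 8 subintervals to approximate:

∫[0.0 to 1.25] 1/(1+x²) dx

f(x) = 1/(1+x²)
a = 0.0, b = 1.25, n = 8
h = (b - a)/n = 0.156250

Simpson's rule: (h/3)[f(x₀) + 4f(x₁) + 2f(x₂) + ... + f(xₙ)]

x_0 = 0.0000, f(x_0) = 1.000000, coefficient = 1
x_1 = 0.1562, f(x_1) = 0.976168, coefficient = 4
x_2 = 0.3125, f(x_2) = 0.911032, coefficient = 2
x_3 = 0.4688, f(x_3) = 0.819856, coefficient = 4
x_4 = 0.6250, f(x_4) = 0.719101, coefficient = 2
x_5 = 0.7812, f(x_5) = 0.620982, coefficient = 4
x_6 = 0.9375, f(x_6) = 0.532225, coefficient = 2
x_7 = 1.0938, f(x_7) = 0.455313, coefficient = 4
x_8 = 1.2500, f(x_8) = 0.390244, coefficient = 1

I ≈ (0.156250/3) × 17.204237 = 0.896054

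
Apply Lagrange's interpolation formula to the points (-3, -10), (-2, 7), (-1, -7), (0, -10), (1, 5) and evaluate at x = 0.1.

Lagrange interpolation formula:
P(x) = Σ yᵢ × Lᵢ(x)
where Lᵢ(x) = Π_{j≠i} (x - xⱼ)/(xᵢ - xⱼ)

L_0(0.1) = (0.1 - (-2))/(-3 - (-2)) × (0.1 - (-1))/(-3 - (-1)) × (0.1 - 0)/(-3 - 0) × (0.1 - 1)/(-3 - 1) = -0.008663
L_1(0.1) = (0.1 - (-3))/(-2 - (-3)) × (0.1 - (-1))/(-2 - (-1)) × (0.1 - 0)/(-2 - 0) × (0.1 - 1)/(-2 - 1) = 0.051150
L_2(0.1) = (0.1 - (-3))/(-1 - (-3)) × (0.1 - (-2))/(-1 - (-2)) × (0.1 - 0)/(-1 - 0) × (0.1 - 1)/(-1 - 1) = -0.146475
L_3(0.1) = (0.1 - (-3))/(0 - (-3)) × (0.1 - (-2))/(0 - (-2)) × (0.1 - (-1))/(0 - (-1)) × (0.1 - 1)/(0 - 1) = 1.074150
L_4(0.1) = (0.1 - (-3))/(1 - (-3)) × (0.1 - (-2))/(1 - (-2)) × (0.1 - (-1))/(1 - (-1)) × (0.1 - 0)/(1 - 0) = 0.029838

P(0.1) = (-10)×L_0(0.1) + 7×L_1(0.1) + (-7)×L_2(0.1) + (-10)×L_3(0.1) + 5×L_4(0.1)
P(0.1) = -9.122313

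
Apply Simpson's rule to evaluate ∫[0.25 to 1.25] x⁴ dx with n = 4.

f(x) = x⁴
a = 0.25, b = 1.25, n = 4
h = (b - a)/n = 0.250000

Simpson's rule: (h/3)[f(x₀) + 4f(x₁) + 2f(x₂) + ... + f(xₙ)]

x_0 = 0.2500, f(x_0) = 0.003906, coefficient = 1
x_1 = 0.5000, f(x_1) = 0.062500, coefficient = 4
x_2 = 0.7500, f(x_2) = 0.316406, coefficient = 2
x_3 = 1.0000, f(x_3) = 1.000000, coefficient = 4
x_4 = 1.2500, f(x_4) = 2.441406, coefficient = 1

I ≈ (0.250000/3) × 7.328125 = 0.610677
Exact value: 0.610156
Error: 0.000521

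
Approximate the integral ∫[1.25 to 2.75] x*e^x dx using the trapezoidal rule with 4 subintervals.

f(x) = x*e^x
a = 1.25, b = 2.75, n = 4
h = (b - a)/n = 0.375000

Trapezoidal rule: (h/2)[f(x₀) + 2f(x₁) + 2f(x₂) + ... + f(xₙ)]

x_0 = 1.2500, f(x_0) = 4.362929, coefficient = 1
x_1 = 1.6250, f(x_1) = 8.252431, coefficient = 2
x_2 = 2.0000, f(x_2) = 14.778112, coefficient = 2
x_3 = 2.3750, f(x_3) = 25.533656, coefficient = 2
x_4 = 2.7500, f(x_4) = 43.017238, coefficient = 1

I ≈ (0.375000/2) × 144.508565 = 27.095356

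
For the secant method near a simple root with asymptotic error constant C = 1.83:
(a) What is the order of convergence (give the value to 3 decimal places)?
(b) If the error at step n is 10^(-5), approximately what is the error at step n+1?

(a) Secant method has superlinear convergence with order φ = (1+√5)/2 ≈ 1.618.
    This means |e_{n+1}| ≈ C|e_n|^1.618.

(b) With |e_n| = 10^(-5) and C = 1.83:
    |e_{n+1}| ≈ 1.83 × (10^(-5))^1.618 = 1.83 × 10^(-8.09)

(a) ≈ 1.618 (golden ratio); (b) |e_{n+1}| ≈ 1.487e-08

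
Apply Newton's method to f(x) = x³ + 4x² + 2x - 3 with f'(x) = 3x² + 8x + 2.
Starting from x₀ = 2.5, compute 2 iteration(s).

f(x) = x³ + 4x² + 2x - 3
f'(x) = 3x² + 8x + 2
x₀ = 2.5

Newton-Raphson formula: x_{n+1} = x_n - f(x_n)/f'(x_n)

Iteration 1:
  f(2.500000) = 42.625000
  f'(2.500000) = 40.750000
  x_1 = 2.500000 - 42.625000/40.750000 = 1.453988
Iteration 2:
  f(1.453988) = 11.438144
  f'(1.453988) = 19.974143
  x_2 = 1.453988 - 11.438144/19.974143 = 0.881340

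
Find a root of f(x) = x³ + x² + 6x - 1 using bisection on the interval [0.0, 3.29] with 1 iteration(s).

f(x) = x³ + x² + 6x - 1
Initial interval: [0.0, 3.29]

Iteration 1:
  c_1 = (0.000000 + 3.290000)/2 = 1.645000
  f(c_1) = f(1.645000) = 16.027436
  f(a) × f(c) < 0, new interval: [0.000000, 1.645000]

After 1 iteration(s), the approximation is c_1 = 1.645000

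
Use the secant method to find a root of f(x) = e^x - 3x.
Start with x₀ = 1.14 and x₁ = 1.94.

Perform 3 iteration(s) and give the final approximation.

f(x) = e^x - 3x
x₀ = 1.14, x₁ = 1.94

Secant formula: x_{n+1} = x_n - f(x_n)(x_n - x_{n-1})/(f(x_n) - f(x_{n-1}))

Iteration 1:
  f(1.140000) = -0.293232
  f(1.940000) = 1.138751
  x_2 = 1.940000 - 1.138751×(1.940000 - 1.140000)/(1.138751 - (-0.293232))
       = 1.303819
Iteration 2:
  f(1.940000) = 1.138751
  f(1.303819) = -0.228121
  x_3 = 1.303819 - (-0.228121)×(1.303819 - 1.940000)/(-0.228121 - 1.138751)
       = 1.409993
Iteration 3:
  f(1.303819) = -0.228121
  f(1.409993) = -0.134053
  x_4 = 1.409993 - (-0.134053)×(1.409993 - 1.303819)/(-0.134053 - (-0.228121))
       = 1.561297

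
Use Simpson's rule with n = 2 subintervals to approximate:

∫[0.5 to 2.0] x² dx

f(x) = x²
a = 0.5, b = 2.0, n = 2
h = (b - a)/n = 0.750000

Simpson's rule: (h/3)[f(x₀) + 4f(x₁) + 2f(x₂) + ... + f(xₙ)]

x_0 = 0.5000, f(x_0) = 0.250000, coefficient = 1
x_1 = 1.2500, f(x_1) = 1.562500, coefficient = 4
x_2 = 2.0000, f(x_2) = 4.000000, coefficient = 1

I ≈ (0.750000/3) × 10.500000 = 2.625000
Exact value: 2.625000
Error: 0.000000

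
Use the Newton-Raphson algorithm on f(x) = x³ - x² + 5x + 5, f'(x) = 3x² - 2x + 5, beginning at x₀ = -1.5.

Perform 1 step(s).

f(x) = x³ - x² + 5x + 5
f'(x) = 3x² - 2x + 5
x₀ = -1.5

Newton-Raphson formula: x_{n+1} = x_n - f(x_n)/f'(x_n)

Iteration 1:
  f(-1.500000) = -8.125000
  f'(-1.500000) = 14.750000
  x_1 = -1.500000 - (-8.125000)/14.750000 = -0.949153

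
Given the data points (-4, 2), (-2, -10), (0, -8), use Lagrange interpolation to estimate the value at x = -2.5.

Lagrange interpolation formula:
P(x) = Σ yᵢ × Lᵢ(x)
where Lᵢ(x) = Π_{j≠i} (x - xⱼ)/(xᵢ - xⱼ)

L_0(-2.5) = (-2.5 - (-2))/(-4 - (-2)) × (-2.5 - 0)/(-4 - 0) = 0.156250
L_1(-2.5) = (-2.5 - (-4))/(-2 - (-4)) × (-2.5 - 0)/(-2 - 0) = 0.937500
L_2(-2.5) = (-2.5 - (-4))/(0 - (-4)) × (-2.5 - (-2))/(0 - (-2)) = -0.093750

P(-2.5) = 2×L_0(-2.5) + (-10)×L_1(-2.5) + (-8)×L_2(-2.5)
P(-2.5) = -8.312500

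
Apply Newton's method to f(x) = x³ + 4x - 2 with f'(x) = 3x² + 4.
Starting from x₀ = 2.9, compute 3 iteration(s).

f(x) = x³ + 4x - 2
f'(x) = 3x² + 4
x₀ = 2.9

Newton-Raphson formula: x_{n+1} = x_n - f(x_n)/f'(x_n)

Iteration 1:
  f(2.900000) = 33.989000
  f'(2.900000) = 29.230000
  x_1 = 2.900000 - 33.989000/29.230000 = 1.737188
Iteration 2:
  f(1.737188) = 10.191274
  f'(1.737188) = 13.053465
  x_2 = 1.737188 - 10.191274/13.053465 = 0.956455
Iteration 3:
  f(0.956455) = 2.700788
  f'(0.956455) = 6.744416
  x_3 = 0.956455 - 2.700788/6.744416 = 0.556007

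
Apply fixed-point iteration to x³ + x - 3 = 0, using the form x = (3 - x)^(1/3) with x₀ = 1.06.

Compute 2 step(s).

Equation: x³ + x - 3 = 0
Fixed-point form: x = (3 - x)^(1/3)
x₀ = 1.06

x_1 = g(1.060000) = 1.247194
x_2 = g(1.247194) = 1.205715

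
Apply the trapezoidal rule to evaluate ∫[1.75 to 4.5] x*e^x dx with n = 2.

f(x) = x*e^x
a = 1.75, b = 4.5, n = 2
h = (b - a)/n = 1.375000

Trapezoidal rule: (h/2)[f(x₀) + 2f(x₁) + 2f(x₂) + ... + f(xₙ)]

x_0 = 1.7500, f(x_0) = 10.070555, coefficient = 1
x_1 = 3.1250, f(x_1) = 71.124672, coefficient = 2
x_2 = 4.5000, f(x_2) = 405.077091, coefficient = 1

I ≈ (1.375000/2) × 557.396990 = 383.210431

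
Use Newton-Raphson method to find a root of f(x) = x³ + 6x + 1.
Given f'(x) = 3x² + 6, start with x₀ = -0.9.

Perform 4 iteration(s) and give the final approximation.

f(x) = x³ + 6x + 1
f'(x) = 3x² + 6
x₀ = -0.9

Newton-Raphson formula: x_{n+1} = x_n - f(x_n)/f'(x_n)

Iteration 1:
  f(-0.900000) = -5.129000
  f'(-0.900000) = 8.430000
  x_1 = -0.900000 - (-5.129000)/8.430000 = -0.291578
Iteration 2:
  f(-0.291578) = -0.774255
  f'(-0.291578) = 6.255053
  x_2 = -0.291578 - (-0.774255)/6.255053 = -0.167797
Iteration 3:
  f(-0.167797) = -0.011506
  f'(-0.167797) = 6.084467
  x_3 = -0.167797 - (-0.011506)/6.084467 = -0.165906
Iteration 4:
  f(-0.165906) = -0.000002
  f'(-0.165906) = 6.082574
  x_4 = -0.165906 - (-0.000002)/6.082574 = -0.165906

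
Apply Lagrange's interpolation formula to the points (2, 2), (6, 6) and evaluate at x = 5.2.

Lagrange interpolation formula:
P(x) = Σ yᵢ × Lᵢ(x)
where Lᵢ(x) = Π_{j≠i} (x - xⱼ)/(xᵢ - xⱼ)

L_0(5.2) = (5.2 - 6)/(2 - 6) = 0.200000
L_1(5.2) = (5.2 - 2)/(6 - 2) = 0.800000

P(5.2) = 2×L_0(5.2) + 6×L_1(5.2)
P(5.2) = 5.200000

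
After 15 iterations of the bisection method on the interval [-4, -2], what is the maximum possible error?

Bisection error bound: |error| ≤ (b-a)/2^n
|error| ≤ (-2 - (-4))/2^15 = 2/2^15
|error| ≤ 0.0000610352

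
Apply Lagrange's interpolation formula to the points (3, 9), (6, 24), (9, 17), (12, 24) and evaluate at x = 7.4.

Lagrange interpolation formula:
P(x) = Σ yᵢ × Lᵢ(x)
where Lᵢ(x) = Π_{j≠i} (x - xⱼ)/(xᵢ - xⱼ)

L_0(7.4) = (7.4 - 6)/(3 - 6) × (7.4 - 9)/(3 - 9) × (7.4 - 12)/(3 - 12) = -0.063605
L_1(7.4) = (7.4 - 3)/(6 - 3) × (7.4 - 9)/(6 - 9) × (7.4 - 12)/(6 - 12) = 0.599704
L_2(7.4) = (7.4 - 3)/(9 - 3) × (7.4 - 6)/(9 - 6) × (7.4 - 12)/(9 - 12) = 0.524741
L_3(7.4) = (7.4 - 3)/(12 - 3) × (7.4 - 6)/(12 - 6) × (7.4 - 9)/(12 - 9) = -0.060840

P(7.4) = 9×L_0(7.4) + 24×L_1(7.4) + 17×L_2(7.4) + 24×L_3(7.4)
P(7.4) = 21.280889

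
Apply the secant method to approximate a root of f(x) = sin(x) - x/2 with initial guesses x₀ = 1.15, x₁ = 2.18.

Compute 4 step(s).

f(x) = sin(x) - x/2
x₀ = 1.15, x₁ = 2.18

Secant formula: x_{n+1} = x_n - f(x_n)(x_n - x_{n-1})/(f(x_n) - f(x_{n-1}))

Iteration 1:
  f(1.150000) = 0.337764
  f(2.180000) = -0.269896
  x_2 = 2.180000 - (-0.269896)×(2.180000 - 1.150000)/(-0.269896 - 0.337764)
       = 1.722519
Iteration 2:
  f(2.180000) = -0.269896
  f(1.722519) = 0.127253
  x_3 = 1.722519 - 0.127253×(1.722519 - 2.180000)/(0.127253 - (-0.269896))
       = 1.869103
Iteration 3:
  f(1.722519) = 0.127253
  f(1.869103) = 0.021284
  x_4 = 1.869103 - 0.021284×(1.869103 - 1.722519)/(0.021284 - 0.127253)
       = 1.898545
Iteration 4:
  f(1.869103) = 0.021284
  f(1.898545) = -0.002503
  x_5 = 1.898545 - (-0.002503)×(1.898545 - 1.869103)/(-0.002503 - 0.021284)
       = 1.895447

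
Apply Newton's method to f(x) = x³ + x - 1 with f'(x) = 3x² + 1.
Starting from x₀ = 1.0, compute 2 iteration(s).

f(x) = x³ + x - 1
f'(x) = 3x² + 1
x₀ = 1.0

Newton-Raphson formula: x_{n+1} = x_n - f(x_n)/f'(x_n)

Iteration 1:
  f(1.000000) = 1.000000
  f'(1.000000) = 4.000000
  x_1 = 1.000000 - 1.000000/4.000000 = 0.750000
Iteration 2:
  f(0.750000) = 0.171875
  f'(0.750000) = 2.687500
  x_2 = 0.750000 - 0.171875/2.687500 = 0.686047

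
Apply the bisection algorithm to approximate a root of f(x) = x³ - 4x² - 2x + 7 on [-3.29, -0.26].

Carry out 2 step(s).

f(x) = x³ - 4x² - 2x + 7
Initial interval: [-3.29, -0.26]

Iteration 1:
  c_1 = (-3.290000 + (-0.260000))/2 = -1.775000
  f(c_1) = f(-1.775000) = -7.644859
  f(a) × f(c) ≥ 0, new interval: [-1.775000, -0.260000]
Iteration 2:
  c_2 = (-1.775000 + (-0.260000))/2 = -1.017500
  f(c_2) = f(-1.017500) = 3.840351
  f(a) × f(c) < 0, new interval: [-1.775000, -1.017500]

After 2 iteration(s), the approximation is c_2 = -1.017500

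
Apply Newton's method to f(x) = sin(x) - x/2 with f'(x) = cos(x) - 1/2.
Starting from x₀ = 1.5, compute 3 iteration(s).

f(x) = sin(x) - x/2
f'(x) = cos(x) - 1/2
x₀ = 1.5

Newton-Raphson formula: x_{n+1} = x_n - f(x_n)/f'(x_n)

Iteration 1:
  f(1.500000) = 0.247495
  f'(1.500000) = -0.429263
  x_1 = 1.500000 - 0.247495/(-0.429263) = 2.076558
Iteration 2:
  f(2.076558) = -0.163473
  f'(2.076558) = -0.984474
  x_2 = 2.076558 - (-0.163473)/(-0.984474) = 1.910507
Iteration 3:
  f(1.910507) = -0.012402
  f'(1.910507) = -0.833214
  x_3 = 1.910507 - (-0.012402)/(-0.833214) = 1.895622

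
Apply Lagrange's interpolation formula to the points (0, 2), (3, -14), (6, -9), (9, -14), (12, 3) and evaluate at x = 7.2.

Lagrange interpolation formula:
P(x) = Σ yᵢ × Lᵢ(x)
where Lᵢ(x) = Π_{j≠i} (x - xⱼ)/(xᵢ - xⱼ)

L_0(7.2) = (7.2 - 3)/(0 - 3) × (7.2 - 6)/(0 - 6) × (7.2 - 9)/(0 - 9) × (7.2 - 12)/(0 - 12) = 0.022400
L_1(7.2) = (7.2 - 0)/(3 - 0) × (7.2 - 6)/(3 - 6) × (7.2 - 9)/(3 - 9) × (7.2 - 12)/(3 - 12) = -0.153600
L_2(7.2) = (7.2 - 0)/(6 - 0) × (7.2 - 3)/(6 - 3) × (7.2 - 9)/(6 - 9) × (7.2 - 12)/(6 - 12) = 0.806400
L_3(7.2) = (7.2 - 0)/(9 - 0) × (7.2 - 3)/(9 - 3) × (7.2 - 6)/(9 - 6) × (7.2 - 12)/(9 - 12) = 0.358400
L_4(7.2) = (7.2 - 0)/(12 - 0) × (7.2 - 3)/(12 - 3) × (7.2 - 6)/(12 - 6) × (7.2 - 9)/(12 - 9) = -0.033600

P(7.2) = 2×L_0(7.2) + (-14)×L_1(7.2) + (-9)×L_2(7.2) + (-14)×L_3(7.2) + 3×L_4(7.2)
P(7.2) = -10.180800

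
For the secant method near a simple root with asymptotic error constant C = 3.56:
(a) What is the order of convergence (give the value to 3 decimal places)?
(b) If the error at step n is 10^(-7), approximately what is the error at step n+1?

(a) Secant method has superlinear convergence with order φ = (1+√5)/2 ≈ 1.618.
    This means |e_{n+1}| ≈ C|e_n|^1.618.

(b) With |e_n| = 10^(-7) and C = 3.56:
    |e_{n+1}| ≈ 3.56 × (10^(-7))^1.618 = 3.56 × 10^(-11.33)

(a) ≈ 1.618 (golden ratio); (b) |e_{n+1}| ≈ 1.680e-11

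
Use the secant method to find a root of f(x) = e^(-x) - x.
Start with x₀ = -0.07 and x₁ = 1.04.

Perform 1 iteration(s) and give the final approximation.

f(x) = e^(-x) - x
x₀ = -0.07, x₁ = 1.04

Secant formula: x_{n+1} = x_n - f(x_n)(x_n - x_{n-1})/(f(x_n) - f(x_{n-1}))

Iteration 1:
  f(-0.070000) = 1.142508
  f(1.040000) = -0.686545
  x_2 = 1.040000 - (-0.686545)×(1.040000 - (-0.070000))/(-0.686545 - 1.142508)
       = 0.623355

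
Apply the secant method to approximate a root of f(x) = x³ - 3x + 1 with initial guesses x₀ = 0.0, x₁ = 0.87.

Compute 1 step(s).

f(x) = x³ - 3x + 1
x₀ = 0.0, x₁ = 0.87

Secant formula: x_{n+1} = x_n - f(x_n)(x_n - x_{n-1})/(f(x_n) - f(x_{n-1}))

Iteration 1:
  f(0.000000) = 1.000000
  f(0.870000) = -0.951497
  x_2 = 0.870000 - (-0.951497)×(0.870000 - 0.000000)/(-0.951497 - 1.000000)
       = 0.445812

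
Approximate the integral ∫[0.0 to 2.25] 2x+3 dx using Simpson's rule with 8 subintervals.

f(x) = 2x+3
a = 0.0, b = 2.25, n = 8
h = (b - a)/n = 0.281250

Simpson's rule: (h/3)[f(x₀) + 4f(x₁) + 2f(x₂) + ... + f(xₙ)]

x_0 = 0.0000, f(x_0) = 3.000000, coefficient = 1
x_1 = 0.2812, f(x_1) = 3.562500, coefficient = 4
x_2 = 0.5625, f(x_2) = 4.125000, coefficient = 2
x_3 = 0.8438, f(x_3) = 4.687500, coefficient = 4
x_4 = 1.1250, f(x_4) = 5.250000, coefficient = 2
x_5 = 1.4062, f(x_5) = 5.812500, coefficient = 4
x_6 = 1.6875, f(x_6) = 6.375000, coefficient = 2
x_7 = 1.9688, f(x_7) = 6.937500, coefficient = 4
x_8 = 2.2500, f(x_8) = 7.500000, coefficient = 1

I ≈ (0.281250/3) × 126.000000 = 11.812500
Exact value: 11.812500
Error: 0.000000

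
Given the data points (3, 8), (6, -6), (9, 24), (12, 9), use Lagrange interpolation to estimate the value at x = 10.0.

Lagrange interpolation formula:
P(x) = Σ yᵢ × Lᵢ(x)
where Lᵢ(x) = Π_{j≠i} (x - xⱼ)/(xᵢ - xⱼ)

L_0(10.0) = (10.0 - 6)/(3 - 6) × (10.0 - 9)/(3 - 9) × (10.0 - 12)/(3 - 12) = 0.049383
L_1(10.0) = (10.0 - 3)/(6 - 3) × (10.0 - 9)/(6 - 9) × (10.0 - 12)/(6 - 12) = -0.259259
L_2(10.0) = (10.0 - 3)/(9 - 3) × (10.0 - 6)/(9 - 6) × (10.0 - 12)/(9 - 12) = 1.037037
L_3(10.0) = (10.0 - 3)/(12 - 3) × (10.0 - 6)/(12 - 6) × (10.0 - 9)/(12 - 9) = 0.172840

P(10.0) = 8×L_0(10.0) + (-6)×L_1(10.0) + 24×L_2(10.0) + 9×L_3(10.0)
P(10.0) = 28.395062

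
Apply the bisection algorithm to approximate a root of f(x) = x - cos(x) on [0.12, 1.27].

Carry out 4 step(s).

f(x) = x - cos(x)
Initial interval: [0.12, 1.27]

Iteration 1:
  c_1 = (0.120000 + 1.270000)/2 = 0.695000
  f(c_1) = f(0.695000) = -0.073054
  f(a) × f(c) ≥ 0, new interval: [0.695000, 1.270000]
Iteration 2:
  c_2 = (0.695000 + 1.270000)/2 = 0.982500
  f(c_2) = f(0.982500) = 0.427555
  f(a) × f(c) < 0, new interval: [0.695000, 0.982500]
Iteration 3:
  c_3 = (0.695000 + 0.982500)/2 = 0.838750
  f(c_3) = f(0.838750) = 0.170357
  f(a) × f(c) < 0, new interval: [0.695000, 0.838750]
Iteration 4:
  c_4 = (0.695000 + 0.838750)/2 = 0.766875
  f(c_4) = f(0.766875) = 0.046792
  f(a) × f(c) < 0, new interval: [0.695000, 0.766875]

After 4 iteration(s), the approximation is c_4 = 0.766875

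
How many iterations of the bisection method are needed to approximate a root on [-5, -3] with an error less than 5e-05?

We need (b-a)/2^n ≤ 5e-05
(-3 - (-5))/2^n ≤ 5e-05
2/2^n ≤ 5e-05
2^n ≥ 40000
n ≥ log₂(40000) = 15.29
n ≥ 16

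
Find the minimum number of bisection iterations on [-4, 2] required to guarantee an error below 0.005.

We need (b-a)/2^n ≤ 0.005
(2 - (-4))/2^n ≤ 0.005
6/2^n ≤ 0.005
2^n ≥ 1200
n ≥ log₂(1200) = 10.23
n ≥ 11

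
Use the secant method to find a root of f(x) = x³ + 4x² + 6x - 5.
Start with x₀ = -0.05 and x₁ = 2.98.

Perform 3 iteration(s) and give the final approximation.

f(x) = x³ + 4x² + 6x - 5
x₀ = -0.05, x₁ = 2.98

Secant formula: x_{n+1} = x_n - f(x_n)(x_n - x_{n-1})/(f(x_n) - f(x_{n-1}))

Iteration 1:
  f(-0.050000) = -5.290125
  f(2.980000) = 74.865192
  x_2 = 2.980000 - 74.865192×(2.980000 - (-0.050000))/(74.865192 - (-5.290125))
       = 0.149975
Iteration 2:
  f(2.980000) = 74.865192
  f(0.149975) = -4.006805
  x_3 = 0.149975 - (-4.006805)×(0.149975 - 2.980000)/(-4.006805 - 74.865192)
       = 0.293744
Iteration 3:
  f(0.149975) = -4.006805
  f(0.293744) = -2.867045
  x_4 = 0.293744 - (-2.867045)×(0.293744 - 0.149975)/(-2.867045 - (-4.006805))
       = 0.655393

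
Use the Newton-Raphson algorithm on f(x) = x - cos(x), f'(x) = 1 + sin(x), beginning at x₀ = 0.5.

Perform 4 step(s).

f(x) = x - cos(x)
f'(x) = 1 + sin(x)
x₀ = 0.5

Newton-Raphson formula: x_{n+1} = x_n - f(x_n)/f'(x_n)

Iteration 1:
  f(0.500000) = -0.377583
  f'(0.500000) = 1.479426
  x_1 = 0.500000 - (-0.377583)/1.479426 = 0.755222
Iteration 2:
  f(0.755222) = 0.027103
  f'(0.755222) = 1.685451
  x_2 = 0.755222 - 0.027103/1.685451 = 0.739142
Iteration 3:
  f(0.739142) = 0.000095
  f'(0.739142) = 1.673654
  x_3 = 0.739142 - 0.000095/1.673654 = 0.739085
Iteration 4:
  f(0.739085) = 0.000000
  f'(0.739085) = 1.673612
  x_4 = 0.739085 - 0.000000/1.673612 = 0.739085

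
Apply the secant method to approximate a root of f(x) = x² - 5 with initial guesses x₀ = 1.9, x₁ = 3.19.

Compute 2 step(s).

f(x) = x² - 5
x₀ = 1.9, x₁ = 3.19

Secant formula: x_{n+1} = x_n - f(x_n)(x_n - x_{n-1})/(f(x_n) - f(x_{n-1}))

Iteration 1:
  f(1.900000) = -1.390000
  f(3.190000) = 5.176100
  x_2 = 3.190000 - 5.176100×(3.190000 - 1.900000)/(5.176100 - (-1.390000))
       = 2.173084
Iteration 2:
  f(3.190000) = 5.176100
  f(2.173084) = -0.277704
  x_3 = 2.173084 - (-0.277704)×(2.173084 - 3.190000)/(-0.277704 - 5.176100)
       = 2.224865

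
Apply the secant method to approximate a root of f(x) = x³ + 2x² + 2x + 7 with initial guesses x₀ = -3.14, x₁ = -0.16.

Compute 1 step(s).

f(x) = x³ + 2x² + 2x + 7
x₀ = -3.14, x₁ = -0.16

Secant formula: x_{n+1} = x_n - f(x_n)(x_n - x_{n-1})/(f(x_n) - f(x_{n-1}))

Iteration 1:
  f(-3.140000) = -10.519944
  f(-0.160000) = 6.727104
  x_2 = -0.160000 - 6.727104×(-0.160000 - (-3.140000))/(6.727104 - (-10.519944))
       = -1.322330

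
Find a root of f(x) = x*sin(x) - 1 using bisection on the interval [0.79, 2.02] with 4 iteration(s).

f(x) = x*sin(x) - 1
Initial interval: [0.79, 2.02]

Iteration 1:
  c_1 = (0.790000 + 2.020000)/2 = 1.405000
  f(c_1) = f(1.405000) = 0.385734
  f(a) × f(c) < 0, new interval: [0.790000, 1.405000]
Iteration 2:
  c_2 = (0.790000 + 1.405000)/2 = 1.097500
  f(c_2) = f(1.097500) = -0.023148
  f(a) × f(c) ≥ 0, new interval: [1.097500, 1.405000]
Iteration 3:
  c_3 = (1.097500 + 1.405000)/2 = 1.251250
  f(c_3) = f(1.251250) = 0.187909
  f(a) × f(c) < 0, new interval: [1.097500, 1.251250]
Iteration 4:
  c_4 = (1.097500 + 1.251250)/2 = 1.174375
  f(c_4) = f(1.174375) = 0.083301
  f(a) × f(c) < 0, new interval: [1.097500, 1.174375]

After 4 iteration(s), the approximation is c_4 = 1.174375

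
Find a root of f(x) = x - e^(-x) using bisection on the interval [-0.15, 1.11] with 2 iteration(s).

f(x) = x - e^(-x)
Initial interval: [-0.15, 1.11]

Iteration 1:
  c_1 = (-0.150000 + 1.110000)/2 = 0.480000
  f(c_1) = f(0.480000) = -0.138783
  f(a) × f(c) ≥ 0, new interval: [0.480000, 1.110000]
Iteration 2:
  c_2 = (0.480000 + 1.110000)/2 = 0.795000
  f(c_2) = f(0.795000) = 0.343419
  f(a) × f(c) < 0, new interval: [0.480000, 0.795000]

After 2 iteration(s), the approximation is c_2 = 0.795000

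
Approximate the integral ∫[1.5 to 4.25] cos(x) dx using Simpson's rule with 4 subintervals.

f(x) = cos(x)
a = 1.5, b = 4.25, n = 4
h = (b - a)/n = 0.687500

Simpson's rule: (h/3)[f(x₀) + 4f(x₁) + 2f(x₂) + ... + f(xₙ)]

x_0 = 1.5000, f(x_0) = 0.070737, coefficient = 1
x_1 = 2.1875, f(x_1) = -0.578349, coefficient = 4
x_2 = 2.8750, f(x_2) = -0.964674, coefficient = 2
x_3 = 3.5625, f(x_3) = -0.912719, coefficient = 4
x_4 = 4.2500, f(x_4) = -0.446087, coefficient = 1

I ≈ (0.687500/3) × -8.268970 = -1.894972
Exact value: -1.892484
Error: 0.002488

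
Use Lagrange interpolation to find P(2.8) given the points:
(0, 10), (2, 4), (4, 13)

Lagrange interpolation formula:
P(x) = Σ yᵢ × Lᵢ(x)
where Lᵢ(x) = Π_{j≠i} (x - xⱼ)/(xᵢ - xⱼ)

L_0(2.8) = (2.8 - 2)/(0 - 2) × (2.8 - 4)/(0 - 4) = -0.120000
L_1(2.8) = (2.8 - 0)/(2 - 0) × (2.8 - 4)/(2 - 4) = 0.840000
L_2(2.8) = (2.8 - 0)/(4 - 0) × (2.8 - 2)/(4 - 2) = 0.280000

P(2.8) = 10×L_0(2.8) + 4×L_1(2.8) + 13×L_2(2.8)
P(2.8) = 5.800000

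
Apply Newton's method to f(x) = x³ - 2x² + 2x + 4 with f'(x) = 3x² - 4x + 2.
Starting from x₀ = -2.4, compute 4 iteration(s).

f(x) = x³ - 2x² + 2x + 4
f'(x) = 3x² - 4x + 2
x₀ = -2.4

Newton-Raphson formula: x_{n+1} = x_n - f(x_n)/f'(x_n)

Iteration 1:
  f(-2.400000) = -26.144000
  f'(-2.400000) = 28.880000
  x_1 = -2.400000 - (-26.144000)/28.880000 = -1.494737
Iteration 2:
  f(-1.494737) = -6.797548
  f'(-1.494737) = 14.681662
  x_2 = -1.494737 - (-6.797548)/14.681662 = -1.031741
Iteration 3:
  f(-1.031741) = -1.290739
  f'(-1.031741) = 9.320433
  x_3 = -1.031741 - (-1.290739)/9.320433 = -0.893256
Iteration 4:
  f(-0.893256) = -0.095061
  f'(-0.893256) = 7.966745
  x_4 = -0.893256 - (-0.095061)/7.966745 = -0.881324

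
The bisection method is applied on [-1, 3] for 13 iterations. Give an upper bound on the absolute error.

Bisection error bound: |error| ≤ (b-a)/2^n
|error| ≤ (3 - (-1))/2^13 = 4/2^13
|error| ≤ 0.0004882812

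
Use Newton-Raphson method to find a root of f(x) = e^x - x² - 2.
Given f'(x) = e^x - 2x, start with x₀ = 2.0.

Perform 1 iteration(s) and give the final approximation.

f(x) = e^x - x² - 2
f'(x) = e^x - 2x
x₀ = 2.0

Newton-Raphson formula: x_{n+1} = x_n - f(x_n)/f'(x_n)

Iteration 1:
  f(2.000000) = 1.389056
  f'(2.000000) = 3.389056
  x_1 = 2.000000 - 1.389056/3.389056 = 1.590135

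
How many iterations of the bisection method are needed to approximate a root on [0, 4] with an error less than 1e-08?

We need (b-a)/2^n ≤ 1e-08
(4 - 0)/2^n ≤ 1e-08
4/2^n ≤ 1e-08
2^n ≥ 400000000
n ≥ log₂(400000000) = 28.58
n ≥ 29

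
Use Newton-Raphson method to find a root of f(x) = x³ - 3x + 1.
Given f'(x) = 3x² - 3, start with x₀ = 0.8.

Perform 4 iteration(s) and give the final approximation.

f(x) = x³ - 3x + 1
f'(x) = 3x² - 3
x₀ = 0.8

Newton-Raphson formula: x_{n+1} = x_n - f(x_n)/f'(x_n)

Iteration 1:
  f(0.800000) = -0.888000
  f'(0.800000) = -1.080000
  x_1 = 0.800000 - (-0.888000)/(-1.080000) = -0.022222
Iteration 2:
  f(-0.022222) = 1.066656
  f'(-0.022222) = -2.998519
  x_2 = -0.022222 - 1.066656/(-2.998519) = 0.333505
Iteration 3:
  f(0.333505) = 0.036578
  f'(0.333505) = -2.666323
  x_3 = 0.333505 - 0.036578/(-2.666323) = 0.347224
Iteration 4:
  f(0.347224) = 0.000191
  f'(0.347224) = -2.638306
  x_4 = 0.347224 - 0.000191/(-2.638306) = 0.347296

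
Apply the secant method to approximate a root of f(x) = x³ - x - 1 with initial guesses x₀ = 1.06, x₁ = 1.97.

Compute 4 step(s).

f(x) = x³ - x - 1
x₀ = 1.06, x₁ = 1.97

Secant formula: x_{n+1} = x_n - f(x_n)(x_n - x_{n-1})/(f(x_n) - f(x_{n-1}))

Iteration 1:
  f(1.060000) = -0.868984
  f(1.970000) = 4.675373
  x_2 = 1.970000 - 4.675373×(1.970000 - 1.060000)/(4.675373 - (-0.868984))
       = 1.202627
Iteration 2:
  f(1.970000) = 4.675373
  f(1.202627) = -0.463253
  x_3 = 1.202627 - (-0.463253)×(1.202627 - 1.970000)/(-0.463253 - 4.675373)
       = 1.271807
Iteration 3:
  f(1.202627) = -0.463253
  f(1.271807) = -0.214669
  x_4 = 1.271807 - (-0.214669)×(1.271807 - 1.202627)/(-0.214669 - (-0.463253))
       = 1.331548
Iteration 4:
  f(1.271807) = -0.214669
  f(1.331548) = 0.029313
  x_5 = 1.331548 - 0.029313×(1.331548 - 1.271807)/(0.029313 - (-0.214669))
       = 1.324370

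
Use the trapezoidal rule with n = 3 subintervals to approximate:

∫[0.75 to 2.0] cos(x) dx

f(x) = cos(x)
a = 0.75, b = 2.0, n = 3
h = (b - a)/n = 0.416667

Trapezoidal rule: (h/2)[f(x₀) + 2f(x₁) + 2f(x₂) + ... + f(xₙ)]

x_0 = 0.7500, f(x_0) = 0.731689, coefficient = 1
x_1 = 1.1667, f(x_1) = 0.393219, coefficient = 2
x_2 = 1.5833, f(x_2) = -0.012537, coefficient = 2
x_3 = 2.0000, f(x_3) = -0.416147, coefficient = 1

I ≈ (0.416667/2) × 1.076906 = 0.224355
Exact value: 0.227659
Error: 0.003303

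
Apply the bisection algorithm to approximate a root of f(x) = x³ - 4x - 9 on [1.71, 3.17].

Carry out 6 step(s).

f(x) = x³ - 4x - 9
Initial interval: [1.71, 3.17]

Iteration 1:
  c_1 = (1.710000 + 3.170000)/2 = 2.440000
  f(c_1) = f(2.440000) = -4.233216
  f(a) × f(c) ≥ 0, new interval: [2.440000, 3.170000]
Iteration 2:
  c_2 = (2.440000 + 3.170000)/2 = 2.805000
  f(c_2) = f(2.805000) = 1.849810
  f(a) × f(c) < 0, new interval: [2.440000, 2.805000]
Iteration 3:
  c_3 = (2.440000 + 2.805000)/2 = 2.622500
  f(c_3) = f(2.622500) = -1.453740
  f(a) × f(c) ≥ 0, new interval: [2.622500, 2.805000]
Iteration 4:
  c_4 = (2.622500 + 2.805000)/2 = 2.713750
  f(c_4) = f(2.713750) = 0.130247
  f(a) × f(c) < 0, new interval: [2.622500, 2.713750]
Iteration 5:
  c_5 = (2.622500 + 2.713750)/2 = 2.668125
  f(c_5) = f(2.668125) = -0.678409
  f(a) × f(c) ≥ 0, new interval: [2.668125, 2.713750]
Iteration 6:
  c_6 = (2.668125 + 2.713750)/2 = 2.690937
  f(c_6) = f(2.690937) = -0.278282
  f(a) × f(c) ≥ 0, new interval: [2.690937, 2.713750]

After 6 iteration(s), the approximation is c_6 = 2.690937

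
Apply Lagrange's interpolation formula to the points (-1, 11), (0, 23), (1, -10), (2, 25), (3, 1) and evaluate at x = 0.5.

Lagrange interpolation formula:
P(x) = Σ yᵢ × Lᵢ(x)
where Lᵢ(x) = Π_{j≠i} (x - xⱼ)/(xᵢ - xⱼ)

L_0(0.5) = (0.5 - 0)/(-1 - 0) × (0.5 - 1)/(-1 - 1) × (0.5 - 2)/(-1 - 2) × (0.5 - 3)/(-1 - 3) = -0.039062
L_1(0.5) = (0.5 - (-1))/(0 - (-1)) × (0.5 - 1)/(0 - 1) × (0.5 - 2)/(0 - 2) × (0.5 - 3)/(0 - 3) = 0.468750
L_2(0.5) = (0.5 - (-1))/(1 - (-1)) × (0.5 - 0)/(1 - 0) × (0.5 - 2)/(1 - 2) × (0.5 - 3)/(1 - 3) = 0.703125
L_3(0.5) = (0.5 - (-1))/(2 - (-1)) × (0.5 - 0)/(2 - 0) × (0.5 - 1)/(2 - 1) × (0.5 - 3)/(2 - 3) = -0.156250
L_4(0.5) = (0.5 - (-1))/(3 - (-1)) × (0.5 - 0)/(3 - 0) × (0.5 - 1)/(3 - 1) × (0.5 - 2)/(3 - 2) = 0.023438

P(0.5) = 11×L_0(0.5) + 23×L_1(0.5) + (-10)×L_2(0.5) + 25×L_3(0.5) + 1×L_4(0.5)
P(0.5) = -0.562500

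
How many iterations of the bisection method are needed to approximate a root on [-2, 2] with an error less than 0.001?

We need (b-a)/2^n ≤ 0.001
(2 - (-2))/2^n ≤ 0.001
4/2^n ≤ 0.001
2^n ≥ 4000
n ≥ log₂(4000) = 11.97
n ≥ 12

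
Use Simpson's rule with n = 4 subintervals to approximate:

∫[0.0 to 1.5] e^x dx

f(x) = e^x
a = 0.0, b = 1.5, n = 4
h = (b - a)/n = 0.375000

Simpson's rule: (h/3)[f(x₀) + 4f(x₁) + 2f(x₂) + ... + f(xₙ)]

x_0 = 0.0000, f(x_0) = 1.000000, coefficient = 1
x_1 = 0.3750, f(x_1) = 1.454991, coefficient = 4
x_2 = 0.7500, f(x_2) = 2.117000, coefficient = 2
x_3 = 1.1250, f(x_3) = 3.080217, coefficient = 4
x_4 = 1.5000, f(x_4) = 4.481689, coefficient = 1

I ≈ (0.375000/3) × 27.856522 = 3.482065
Exact value: 3.481689
Error: 0.000376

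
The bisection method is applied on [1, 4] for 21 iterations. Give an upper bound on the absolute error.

Bisection error bound: |error| ≤ (b-a)/2^n
|error| ≤ (4 - 1)/2^21 = 3/2^21
|error| ≤ 0.0000014305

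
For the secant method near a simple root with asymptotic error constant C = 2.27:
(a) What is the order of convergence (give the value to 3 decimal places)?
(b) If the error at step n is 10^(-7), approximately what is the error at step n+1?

(a) Secant method has superlinear convergence with order φ = (1+√5)/2 ≈ 1.618.
    This means |e_{n+1}| ≈ C|e_n|^1.618.

(b) With |e_n| = 10^(-7) and C = 2.27:
    |e_{n+1}| ≈ 2.27 × (10^(-7))^1.618 = 2.27 × 10^(-11.33)

(a) ≈ 1.618 (golden ratio); (b) |e_{n+1}| ≈ 1.071e-11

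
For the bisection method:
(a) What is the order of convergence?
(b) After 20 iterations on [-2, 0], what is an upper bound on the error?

(a) Bisection has linear (order 1) convergence; the error is halved each step.

(b) Error bound = (b-a)/2^n = (0 - (-2))/2^{20}
    = 2/2^{20}

(a) 1 (linear); (b) error ≤ 1.91e-06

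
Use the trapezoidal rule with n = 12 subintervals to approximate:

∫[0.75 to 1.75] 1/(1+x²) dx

f(x) = 1/(1+x²)
a = 0.75, b = 1.75, n = 12
h = (b - a)/n = 0.083333

Trapezoidal rule: (h/2)[f(x₀) + 2f(x₁) + 2f(x₂) + ... + f(xₙ)]

x_0 = 0.7500, f(x_0) = 0.640000, coefficient = 1
x_1 = 0.8333, f(x_1) = 0.590164, coefficient = 2
x_2 = 0.9167, f(x_2) = 0.543396, coefficient = 2
x_3 = 1.0000, f(x_3) = 0.500000, coefficient = 2
x_4 = 1.0833, f(x_4) = 0.460064, coefficient = 2
x_5 = 1.1667, f(x_5) = 0.423529, coefficient = 2
x_6 = 1.2500, f(x_6) = 0.390244, coefficient = 2
x_7 = 1.3333, f(x_7) = 0.360000, coefficient = 2
x_8 = 1.4167, f(x_8) = 0.332564, coefficient = 2
x_9 = 1.5000, f(x_9) = 0.307692, coefficient = 2
x_10 = 1.5833, f(x_10) = 0.285149, coefficient = 2
x_11 = 1.6667, f(x_11) = 0.264706, coefficient = 2
x_12 = 1.7500, f(x_12) = 0.246154, coefficient = 1

I ≈ (0.083333/2) × 9.801169 = 0.408382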